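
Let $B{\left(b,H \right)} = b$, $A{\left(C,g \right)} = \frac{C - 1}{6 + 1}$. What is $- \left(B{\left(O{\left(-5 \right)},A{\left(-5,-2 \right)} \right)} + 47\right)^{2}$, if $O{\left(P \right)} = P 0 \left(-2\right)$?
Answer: $-2209$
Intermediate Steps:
$O{\left(P \right)} = 0$ ($O{\left(P \right)} = 0 \left(-2\right) = 0$)
$A{\left(C,g \right)} = - \frac{1}{7} + \frac{C}{7}$ ($A{\left(C,g \right)} = \frac{-1 + C}{7} = \left(-1 + C\right) \frac{1}{7} = - \frac{1}{7} + \frac{C}{7}$)
$- \left(B{\left(O{\left(-5 \right)},A{\left(-5,-2 \right)} \right)} + 47\right)^{2} = - \left(0 + 47\right)^{2} = - 47^{2} = \left(-1\right) 2209 = -2209$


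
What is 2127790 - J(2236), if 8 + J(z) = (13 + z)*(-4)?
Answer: 2136794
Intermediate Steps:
J(z) = -60 - 4*z (J(z) = -8 + (13 + z)*(-4) = -8 + (-52 - 4*z) = -60 - 4*z)
2127790 - J(2236) = 2127790 - (-60 - 4*2236) = 2127790 - (-60 - 8944) = 2127790 - 1*(-9004) = 2127790 + 9004 = 2136794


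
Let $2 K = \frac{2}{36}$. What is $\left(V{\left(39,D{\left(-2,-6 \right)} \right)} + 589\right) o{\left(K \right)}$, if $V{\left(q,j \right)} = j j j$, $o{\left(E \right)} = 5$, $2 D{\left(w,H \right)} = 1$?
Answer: $\frac{23565}{8} \approx 2945.6$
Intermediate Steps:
$K = \frac{1}{36}$ ($K = \frac{2 \cdot \frac{1}{36}}{2} = \frac{1}{2} \cdot \frac{1}{18} = \frac{1}{36} \approx 0.027778$)
$D{\left(w,H \right)} = \frac{1}{2}$ ($D{\left(w,H \right)} = \frac{1}{2} \cdot 1 = \frac{1}{2}$)
$V{\left(q,j \right)} = j^{3}$ ($V{\left(q,j \right)} = j^{2} j = j^{3}$)
$\left(V{\left(39,D{\left(-2,-6 \right)} \right)} + 589\right) o{\left(K \right)} = \left(\left(\frac{1}{2}\right)^{3} + 589\right) 5 = \left(\frac{1}{8} + 589\right) 5 = \frac{4713}{8} \cdot 5 = \frac{23565}{8}$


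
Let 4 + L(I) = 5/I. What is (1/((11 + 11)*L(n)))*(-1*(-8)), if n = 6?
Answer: -24/209 ≈ -0.11483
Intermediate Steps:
L(I) = -4 + 5/I
(1/((11 + 11)*L(n)))*(-1*(-8)) = (1/((11 + 11)*(-4 + 5/6)))*(-1*(-8)) = (1/(22*(-4 + 5*(1/6))))*8 = (1/(22*(-4 + 5/6)))*8 = (1/(22*(-19/6)))*8 = ((1/22)*(-6/19))*8 = -3/209*8 = -24/209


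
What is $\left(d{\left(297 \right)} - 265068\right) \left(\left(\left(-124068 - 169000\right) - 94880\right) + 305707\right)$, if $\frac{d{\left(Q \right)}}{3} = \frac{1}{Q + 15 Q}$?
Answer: $\frac{34530340420351}{1584} \approx 2.1799 \cdot 10^{10}$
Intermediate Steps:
$d{\left(Q \right)} = \frac{3}{16 Q}$ ($d{\left(Q \right)} = \frac{3}{Q + 15 Q} = \frac{3}{16 Q}$)
$\left(d{\left(297 \right)} - 265068\right) \left(\left(\left(-124068 - 169000\right) - 94880\right) + 305707\right) = \left(\frac{3}{16 \cdot 297} - 265068\right) \left(\left(\left(-124068 - 169000\right) - 94880\right) + 305707\right) = \left(\frac{3}{16} \cdot \frac{1}{297} - 265068\right) \left(\left(-293068 - 94880\right) + 305707\right) = \left(\frac{1}{1584} - 265068\right) \left(-387948 + 305707\right) = \left(- \frac{419867711}{1584}\right) \left(-82241\right) = \frac{34530340420351}{1584}$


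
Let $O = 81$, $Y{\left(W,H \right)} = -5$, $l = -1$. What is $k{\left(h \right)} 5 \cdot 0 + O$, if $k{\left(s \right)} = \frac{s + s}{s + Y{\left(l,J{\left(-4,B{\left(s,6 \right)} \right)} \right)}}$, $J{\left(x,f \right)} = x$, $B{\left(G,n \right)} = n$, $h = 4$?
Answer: $81$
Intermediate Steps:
$k{\left(s \right)} = \frac{2 s}{-5 + s}$ ($k{\left(s \right)} = \frac{s + s}{s - 5} = \frac{2 s}{-5 + s}$)
$k{\left(h \right)} 5 \cdot 0 + O = 2 \cdot 4 \frac{1}{-5 + 4} \cdot 5 \cdot 0 + 81 = 2 \cdot 4 \frac{1}{-1} \cdot 0 + 81 = 2 \cdot 4 \left(-1\right) 0 + 81 = \left(-8\right) 0 + 81 = 0 + 81 = 81$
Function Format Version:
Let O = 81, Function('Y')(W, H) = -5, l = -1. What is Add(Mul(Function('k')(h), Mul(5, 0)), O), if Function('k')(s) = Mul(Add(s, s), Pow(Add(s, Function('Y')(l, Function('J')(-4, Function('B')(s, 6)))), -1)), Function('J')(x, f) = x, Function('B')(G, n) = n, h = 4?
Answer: 81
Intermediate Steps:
Function('k')(s) = Mul(2, s, Pow(Add(-5, s), -1)) (Function('k')(s) = Mul(Add(s, s), Pow(Add(s, -5), -1)) = Mul(Mul(2, s), Pow(Add(-5, s), -1)) = Mul(2, s, Pow(Add(-5, s), -1)))
Add(Mul(Function('k')(h), Mul(5, 0)), O) = Add(Mul(Mul(2, 4, Pow(Add(-5, 4), -1)), Mul(5, 0)), 81) = Add(Mul(Mul(2, 4, Pow(-1, -1)), 0), 81) = Add(Mul(Mul(2, 4, -1), 0), 81) = Add(Mul(-8, 0), 81) = Add(0, 81) = 81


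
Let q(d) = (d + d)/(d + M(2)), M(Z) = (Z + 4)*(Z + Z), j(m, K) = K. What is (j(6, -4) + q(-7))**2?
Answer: 6724/289 ≈ 23.266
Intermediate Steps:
M(Z) = 2*Z*(4 + Z) (M(Z) = (4 + Z)*(2*Z) = 2*Z*(4 + Z))
q(d) = 2*d/(24 + d) (q(d) = (d + d)/(d + 2*2*(4 + 2)) = (2*d)/(d + 2*2*6) = (2*d)/(d + 24) = (2*d)/(24 + d) = 2*d/(24 + d))
(j(6, -4) + q(-7))**2 = (-4 + 2*(-7)/(24 - 7))**2 = (-4 + 2*(-7)/17)**2 = (-4 + 2*(-7)*(1/17))**2 = (-4 - 14/17)**2 = (-82/17)**2 = 6724/289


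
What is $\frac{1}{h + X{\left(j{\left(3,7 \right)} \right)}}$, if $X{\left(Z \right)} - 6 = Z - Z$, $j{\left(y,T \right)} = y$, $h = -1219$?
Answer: $- \frac{1}{1213} \approx -0.0008244$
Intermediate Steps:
$X{\left(Z \right)} = 6$ ($X{\left(Z \right)} = 6 + \left(Z - Z\right) = 6 + 0 = 6$)
$\frac{1}{h + X{\left(j{\left(3,7 \right)} \right)}} = \frac{1}{-1219 + 6} = \frac{1}{-1213} = - \frac{1}{1213}$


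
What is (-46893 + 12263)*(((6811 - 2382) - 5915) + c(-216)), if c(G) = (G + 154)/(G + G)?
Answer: 5557162675/108 ≈ 5.1455e+7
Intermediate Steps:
c(G) = (154 + G)/(2*G) (c(G) = (154 + G)/((2*G)) = (154 + G)*(1/(2*G)) = (154 + G)/(2*G))
(-46893 + 12263)*(((6811 - 2382) - 5915) + c(-216)) = (-46893 + 12263)*(((6811 - 2382) - 5915) + (½)*(154 - 216)/(-216)) = -34630*((4429 - 5915) + (½)*(-1/216)*(-62)) = -34630*(-1486 + 31/216) = -34630*(-320945/216) = 5557162675/108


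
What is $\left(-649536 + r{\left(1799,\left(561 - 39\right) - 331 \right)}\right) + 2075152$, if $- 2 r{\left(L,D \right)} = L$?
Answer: $\frac{2849433}{2} \approx 1.4247 \cdot 10^{6}$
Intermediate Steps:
$r{\left(L,D \right)} = - \frac{L}{2}$
$\left(-649536 + r{\left(1799,\left(561 - 39\right) - 331 \right)}\right) + 2075152 = \left(-649536 - \frac{1799}{2}\right) + 2075152 = - \frac{1300871}{2} + 2075152 = \frac{2849433}{2}$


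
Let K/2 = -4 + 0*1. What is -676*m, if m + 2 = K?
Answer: 6760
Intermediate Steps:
K = -8 (K = 2*(-4 + 0*1) = 2*(-4 + 0) = 2*(-4) = -8)
m = -10 (m = -2 - 8 = -10)
-676*m = -676*(-10) = 6760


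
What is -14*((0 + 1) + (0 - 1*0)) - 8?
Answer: -22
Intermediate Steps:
-14*((0 + 1) + (0 - 1*0)) - 8 = -14*(1 + (0 + 0)) - 8 = -14*(1 + 0) - 8 = -14*1 - 8 = -14 - 8 = -22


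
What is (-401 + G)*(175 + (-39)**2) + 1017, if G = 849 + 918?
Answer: 2317753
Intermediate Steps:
G = 1767
(-401 + G)*(175 + (-39)**2) + 1017 = (-401 + 1767)*(175 + (-39)**2) + 1017 = 1366*(175 + 1521) + 1017 = 1366*1696 + 1017 = 2316736 + 1017 = 2317753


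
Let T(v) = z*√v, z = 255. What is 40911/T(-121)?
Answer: -13637*I/935 ≈ -14.585*I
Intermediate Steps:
T(v) = 255*√v
40911/T(-121) = 40911/((255*√(-121))) = 40911/((255*(11*I))) = 40911/((2805*I)) = 40911*(-I/2805) = -13637*I/935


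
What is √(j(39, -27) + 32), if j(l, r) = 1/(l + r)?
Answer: √1155/6 ≈ 5.6642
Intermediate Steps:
√(j(39, -27) + 32) = √(1/(39 - 27) + 32) = √(1/12 + 32) = √(385/12) = √1155/6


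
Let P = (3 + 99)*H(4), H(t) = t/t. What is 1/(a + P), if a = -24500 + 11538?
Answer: -1/12860 ≈ -7.7761e-5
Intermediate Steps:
H(t) = 1
a = -12962
P = 102 (P = (3 + 99)*1 = 102*1 = 102)
1/(a + P) = 1/(-12962 + 102) = 1/(-12860) = -1/12860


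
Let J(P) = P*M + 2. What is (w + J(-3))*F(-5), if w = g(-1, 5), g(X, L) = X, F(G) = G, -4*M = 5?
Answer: -95/4 ≈ -23.750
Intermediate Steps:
M = -5/4 (M = -¼*5 = -5/4 ≈ -1.2500)
J(P) = 2 - 5*P/4 (J(P) = P*(-5/4) + 2 = -5*P/4 + 2 = 2 - 5*P/4)
w = -1
(w + J(-3))*F(-5) = (-1 + (2 - 5/4*(-3)))*(-5) = (-1 + (2 + 15/4))*(-5) = (-1 + 23/4)*(-5) = (19/4)*(-5) = -95/4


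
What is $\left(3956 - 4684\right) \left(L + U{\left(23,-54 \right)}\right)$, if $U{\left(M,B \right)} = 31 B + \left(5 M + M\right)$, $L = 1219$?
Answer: $230776$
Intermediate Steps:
$U{\left(M,B \right)} = 6 M + 31 B$ ($U{\left(M,B \right)} = 31 B + 6 M = 6 M + 31 B$)
$\left(3956 - 4684\right) \left(L + U{\left(23,-54 \right)}\right) = \left(3956 - 4684\right) \left(1219 + \left(6 \cdot 23 + 31 \left(-54\right)\right)\right) = - 728 \left(1219 + \left(138 - 1674\right)\right) = - 728 \left(1219 - 1536\right) = \left(-728\right) \left(-317\right) = 230776$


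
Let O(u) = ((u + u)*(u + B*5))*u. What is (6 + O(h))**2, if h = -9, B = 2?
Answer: 28224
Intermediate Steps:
O(u) = 2*u**2*(10 + u) (O(u) = ((u + u)*(u + 2*5))*u = ((2*u)*(u + 10))*u = ((2*u)*(10 + u))*u = (2*u*(10 + u))*u = 2*u**2*(10 + u))
(6 + O(h))**2 = (6 + 2*(-9)**2*(10 - 9))**2 = (6 + 2*81*1)**2 = (6 + 162)**2 = 168**2 = 28224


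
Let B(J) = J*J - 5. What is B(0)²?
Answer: 25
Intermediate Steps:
B(J) = -5 + J² (B(J) = J² - 5 = -5 + J²)
B(0)² = (-5 + 0²)² = (-5 + 0)² = (-5)² = 25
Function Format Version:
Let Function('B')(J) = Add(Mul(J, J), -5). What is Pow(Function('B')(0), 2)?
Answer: 25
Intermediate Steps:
Function('B')(J) = Add(-5, Pow(J, 2)) (Function('B')(J) = Add(Pow(J, 2), -5) = Add(-5, Pow(J, 2)))
Pow(Function('B')(0), 2) = Pow(Add(-5, Pow(0, 2)), 2) = Pow(Add(-5, 0), 2) = Pow(-5, 2) = 25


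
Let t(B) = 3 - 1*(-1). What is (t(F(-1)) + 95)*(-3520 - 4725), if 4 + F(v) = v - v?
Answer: -816255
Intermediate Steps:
F(v) = -4 (F(v) = -4 + (v - v) = -4 + 0 = -4)
t(B) = 4 (t(B) = 3 + 1 = 4)
(t(F(-1)) + 95)*(-3520 - 4725) = (4 + 95)*(-3520 - 4725) = 99*(-8245) = -816255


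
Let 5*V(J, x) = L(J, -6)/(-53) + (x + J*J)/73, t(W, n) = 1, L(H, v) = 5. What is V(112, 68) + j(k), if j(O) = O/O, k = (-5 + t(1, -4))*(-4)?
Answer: 687416/19345 ≈ 35.535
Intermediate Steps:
V(J, x) = -1/53 + x/365 + J**2/365 (V(J, x) = (5/(-53) + (x + J*J)/73)/5 = (5*(-1/53) + (x + J**2)*(1/73))/5 = (-5/53 + (x/73 + J**2/73))/5 = (-5/53 + x/73 + J**2/73)/5 = -1/53 + x/365 + J**2/365)
k = 16 (k = (-5 + 1)*(-4) = -4*(-4) = 16)
j(O) = 1
V(112, 68) + j(k) = (-1/53 + (1/365)*68 + (1/365)*112**2) + 1 = (-1/53 + 68/365 + (1/365)*12544) + 1 = (-1/53 + 68/365 + 12544/365) + 1 = 668071/19345 + 1 = 687416/19345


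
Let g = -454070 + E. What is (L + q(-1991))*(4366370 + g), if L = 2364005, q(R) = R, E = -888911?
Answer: 7141287145446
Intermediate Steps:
g = -1342981 (g = -454070 - 888911 = -1342981)
(L + q(-1991))*(4366370 + g) = (2364005 - 1991)*(4366370 - 1342981) = 2362014*3023389 = 7141287145446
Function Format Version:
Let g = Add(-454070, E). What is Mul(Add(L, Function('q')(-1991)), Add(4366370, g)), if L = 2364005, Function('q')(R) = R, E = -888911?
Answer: 7141287145446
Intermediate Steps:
g = -1342981 (g = Add(-454070, -888911) = -1342981)
Mul(Add(L, Function('q')(-1991)), Add(4366370, g)) = Mul(Add(2364005, -1991), Add(4366370, -1342981)) = Mul(2362014, 3023389) = 7141287145446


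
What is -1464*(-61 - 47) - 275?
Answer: 157837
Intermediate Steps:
-1464*(-61 - 47) - 275 = -1464*(-108) - 275 = 158112 - 275 = 157837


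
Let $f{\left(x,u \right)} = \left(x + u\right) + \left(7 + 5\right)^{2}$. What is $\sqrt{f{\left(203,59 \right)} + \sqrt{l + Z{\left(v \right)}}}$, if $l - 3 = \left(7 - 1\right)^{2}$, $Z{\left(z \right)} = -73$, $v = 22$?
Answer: $\sqrt{406 + i \sqrt{34}} \approx 20.15 + 0.1447 i$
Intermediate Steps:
$f{\left(x,u \right)} = 144 + u + x$ ($f{\left(x,u \right)} = \left(u + x\right) + 12^{2} = \left(u + x\right) + 144 = 144 + u + x$)
$l = 39$ ($l = 3 + \left(7 - 1\right)^{2} = 3 + 6^{2} = 3 + 36 = 39$)
$\sqrt{f{\left(203,59 \right)} + \sqrt{l + Z{\left(v \right)}}} = \sqrt{\left(144 + 59 + 203\right) + \sqrt{39 - 73}} = \sqrt{406 + \sqrt{-34}} = \sqrt{406 + i \sqrt{34}}$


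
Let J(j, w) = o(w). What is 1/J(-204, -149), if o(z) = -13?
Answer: -1/13 ≈ -0.076923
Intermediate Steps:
J(j, w) = -13
1/J(-204, -149) = 1/(-13) = -1/13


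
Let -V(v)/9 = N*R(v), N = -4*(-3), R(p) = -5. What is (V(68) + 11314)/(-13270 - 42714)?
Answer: -5927/27992 ≈ -0.21174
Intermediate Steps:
N = 12 (N = -1*(-12) = 12)
V(v) = 540 (V(v) = -108*(-5) = -9*(-60) = 540)
(V(68) + 11314)/(-13270 - 42714) = (540 + 11314)/(-13270 - 42714) = 11854/(-55984) = 11854*(-1/55984) = -5927/27992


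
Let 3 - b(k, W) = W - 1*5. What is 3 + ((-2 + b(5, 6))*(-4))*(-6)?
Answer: 3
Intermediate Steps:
b(k, W) = 8 - W (b(k, W) = 3 - (W - 1*5) = 3 - (W - 5) = 3 - (-5 + W) = 3 + (5 - W) = 8 - W)
3 + ((-2 + b(5, 6))*(-4))*(-6) = 3 + ((-2 + (8 - 1*6))*(-4))*(-6) = 3 + ((-2 + (8 - 6))*(-4))*(-6) = 3 + ((-2 + 2)*(-4))*(-6) = 3 + (0*(-4))*(-6) = 3 + 0*(-6) = 3 + 0 = 3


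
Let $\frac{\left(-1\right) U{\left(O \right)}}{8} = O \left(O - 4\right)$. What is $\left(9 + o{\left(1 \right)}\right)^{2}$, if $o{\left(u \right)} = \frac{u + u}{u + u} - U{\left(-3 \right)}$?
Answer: $31684$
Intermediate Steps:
$U{\left(O \right)} = - 8 O \left(-4 + O\right)$ ($U{\left(O \right)} = - 8 O \left(O - 4\right) = - 8 O \left(-4 + O\right)$)
$o{\left(u \right)} = 169$ ($o{\left(u \right)} = \frac{u + u}{u + u} - 8 \left(-3\right) \left(4 - -3\right) = \frac{2 u}{2 u} - 8 \left(-3\right) \left(4 + 3\right) = 2 u \frac{1}{2 u} - 8 \left(-3\right) 7 = 1 - -168 = 1 + 168 = 169$)
$\left(9 + o{\left(1 \right)}\right)^{2} = \left(9 + 169\right)^{2} = 178^{2} = 31684$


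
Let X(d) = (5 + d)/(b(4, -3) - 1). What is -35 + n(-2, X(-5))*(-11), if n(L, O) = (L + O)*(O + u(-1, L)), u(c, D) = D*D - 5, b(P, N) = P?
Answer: -57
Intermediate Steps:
u(c, D) = -5 + D**2 (u(c, D) = D**2 - 5 = -5 + D**2)
X(d) = 5/3 + d/3 (X(d) = (5 + d)/(4 - 1) = (5 + d)/3 = (5 + d)*(1/3) = 5/3 + d/3)
n(L, O) = (L + O)*(-5 + O + L**2) (n(L, O) = (L + O)*(O + (-5 + L**2)) = (L + O)*(-5 + O + L**2))
-35 + n(-2, X(-5))*(-11) = -35 + ((5/3 + (1/3)*(-5))**2 - 2*(5/3 + (1/3)*(-5)) - 2*(-5 + (-2)**2) + (5/3 + (1/3)*(-5))*(-5 + (-2)**2))*(-11) = -35 + ((5/3 - 5/3)**2 - 2*(5/3 - 5/3) - 2*(-5 + 4) + (5/3 - 5/3)*(-5 + 4))*(-11) = -35 + (0**2 - 2*0 - 2*(-1) + 0*(-1))*(-11) = -35 + (0 + 0 + 2 + 0)*(-11) = -35 + 2*(-11) = -35 - 22 = -57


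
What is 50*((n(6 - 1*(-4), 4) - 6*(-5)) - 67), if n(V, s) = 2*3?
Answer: -1550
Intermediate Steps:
n(V, s) = 6
50*((n(6 - 1*(-4), 4) - 6*(-5)) - 67) = 50*((6 - 6*(-5)) - 67) = 50*((6 + 30) - 67) = 50*(36 - 67) = 50*(-31) = -1550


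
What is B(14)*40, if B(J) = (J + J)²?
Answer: 31360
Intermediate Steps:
B(J) = 4*J² (B(J) = (2*J)² = 4*J²)
B(14)*40 = (4*14²)*40 = (4*196)*40 = 784*40 = 31360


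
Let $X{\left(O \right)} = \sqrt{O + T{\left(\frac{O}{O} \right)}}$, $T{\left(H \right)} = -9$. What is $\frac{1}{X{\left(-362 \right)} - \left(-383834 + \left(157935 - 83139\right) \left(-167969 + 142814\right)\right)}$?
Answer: $\frac{268839602}{505923121224628881} - \frac{i \sqrt{371}}{3541461848572402167} \approx 5.3138 \cdot 10^{-10} - 5.4388 \cdot 10^{-18} i$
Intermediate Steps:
$X{\left(O \right)} = \sqrt{-9 + O}$ ($X{\left(O \right)} = \sqrt{O - 9} = \sqrt{-9 + O}$)
$\frac{1}{X{\left(-362 \right)} - \left(-383834 + \left(157935 - 83139\right) \left(-167969 + 142814\right)\right)} = \frac{1}{\sqrt{-9 - 362} - \left(-383834 + \left(157935 - 83139\right) \left(-167969 + 142814\right)\right)} = \frac{1}{\sqrt{-371} - \left(-383834 + 74796 \left(-25155\right)\right)} = \frac{1}{i \sqrt{371} + \left(383834 - -1881493380\right)} = \frac{1}{i \sqrt{371} + \left(383834 + 1881493380\right)} = \frac{1}{i \sqrt{371} + 1881877214} = \frac{1}{1881877214 + i \sqrt{371}}$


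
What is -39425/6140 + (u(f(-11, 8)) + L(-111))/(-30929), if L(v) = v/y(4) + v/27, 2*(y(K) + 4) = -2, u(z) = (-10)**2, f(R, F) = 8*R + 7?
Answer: -10980908017/1709136540 ≈ -6.4248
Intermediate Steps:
f(R, F) = 7 + 8*R
u(z) = 100
y(K) = -5 (y(K) = -4 + (1/2)*(-2) = -4 - 1 = -5)
L(v) = -22*v/135 (L(v) = v/(-5) + v/27 = v*(-1/5) + v*(1/27) = -v/5 + v/27 = -22*v/135)
-39425/6140 + (u(f(-11, 8)) + L(-111))/(-30929) = -39425/6140 + (100 - 22/135*(-111))/(-30929) = -39425*1/6140 + (100 + 814/45)*(-1/30929) = -7885/1228 + (5314/45)*(-1/30929) = -7885/1228 - 5314/1391805 = -10980908017/1709136540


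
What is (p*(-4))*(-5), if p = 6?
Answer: 120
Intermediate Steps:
(p*(-4))*(-5) = (6*(-4))*(-5) = -24*(-5) = 120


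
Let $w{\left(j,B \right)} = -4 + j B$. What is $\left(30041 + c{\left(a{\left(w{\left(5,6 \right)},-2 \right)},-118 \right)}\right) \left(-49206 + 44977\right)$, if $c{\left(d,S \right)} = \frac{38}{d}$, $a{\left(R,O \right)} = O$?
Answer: $-126963038$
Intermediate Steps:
$w{\left(j,B \right)} = -4 + B j$
$\left(30041 + c{\left(a{\left(w{\left(5,6 \right)},-2 \right)},-118 \right)}\right) \left(-49206 + 44977\right) = \left(30041 + \frac{38}{-2}\right) \left(-49206 + 44977\right) = \left(30041 + 38 \left(- \frac{1}{2}\right)\right) \left(-4229\right) = \left(30041 - 19\right) \left(-4229\right) = 30022 \left(-4229\right) = -126963038$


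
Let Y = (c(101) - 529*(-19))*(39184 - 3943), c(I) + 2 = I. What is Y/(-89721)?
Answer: -119232050/29907 ≈ -3986.8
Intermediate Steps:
c(I) = -2 + I
Y = 357696150 (Y = ((-2 + 101) - 529*(-19))*(39184 - 3943) = (99 + 10051)*35241 = 10150*35241 = 357696150)
Y/(-89721) = 357696150/(-89721) = 357696150*(-1/89721) = -119232050/29907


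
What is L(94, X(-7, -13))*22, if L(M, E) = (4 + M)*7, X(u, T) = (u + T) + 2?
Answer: 15092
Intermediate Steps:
X(u, T) = 2 + T + u (X(u, T) = (T + u) + 2 = 2 + T + u)
L(M, E) = 28 + 7*M
L(94, X(-7, -13))*22 = (28 + 7*94)*22 = (28 + 658)*22 = 686*22 = 15092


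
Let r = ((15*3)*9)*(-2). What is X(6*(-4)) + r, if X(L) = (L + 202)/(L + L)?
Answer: -19529/24 ≈ -813.71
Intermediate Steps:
r = -810 (r = (45*9)*(-2) = 405*(-2) = -810)
X(L) = (202 + L)/(2*L) (X(L) = (202 + L)/((2*L)) = (202 + L)*(1/(2*L)) = (202 + L)/(2*L))
X(6*(-4)) + r = (202 + 6*(-4))/(2*((6*(-4)))) - 810 = (½)*(202 - 24)/(-24) - 810 = (½)*(-1/24)*178 - 810 = -89/24 - 810 = -19529/24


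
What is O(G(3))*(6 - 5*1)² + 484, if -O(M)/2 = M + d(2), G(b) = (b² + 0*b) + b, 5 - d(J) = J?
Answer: 454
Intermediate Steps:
d(J) = 5 - J
G(b) = b + b² (G(b) = (b² + 0) + b = b² + b = b + b²)
O(M) = -6 - 2*M (O(M) = -2*(M + (5 - 1*2)) = -2*(M + (5 - 2)) = -2*(M + 3) = -2*(3 + M) = -6 - 2*M)
O(G(3))*(6 - 5*1)² + 484 = (-6 - 6*(1 + 3))*(6 - 5*1)² + 484 = (-6 - 6*4)*(6 - 5)² + 484 = (-6 - 2*12)*1² + 484 = (-6 - 24)*1 + 484 = -30*1 + 484 = -30 + 484 = 454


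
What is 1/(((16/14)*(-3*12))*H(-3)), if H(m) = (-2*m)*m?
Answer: 7/5184 ≈ 0.0013503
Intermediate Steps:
H(m) = -2*m²
1/(((16/14)*(-3*12))*H(-3)) = 1/(((16/14)*(-3*12))*(-2*(-3)²)) = 1/(((16*(1/14))*(-36))*(-2*9)) = 1/(((8/7)*(-36))*(-18)) = 1/(-288/7*(-18)) = 1/(5184/7) = 7/5184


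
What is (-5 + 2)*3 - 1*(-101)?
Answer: 92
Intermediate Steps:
(-5 + 2)*3 - 1*(-101) = -3*3 + 101 = -9 + 101 = 92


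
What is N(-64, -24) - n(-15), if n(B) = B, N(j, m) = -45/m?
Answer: 135/8 ≈ 16.875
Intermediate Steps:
N(-64, -24) - n(-15) = -45/(-24) - 1*(-15) = -45*(-1/24) + 15 = 15/8 + 15 = 135/8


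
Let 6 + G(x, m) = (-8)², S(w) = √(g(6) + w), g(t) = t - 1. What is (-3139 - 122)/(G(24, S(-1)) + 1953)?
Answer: -3261/2011 ≈ -1.6216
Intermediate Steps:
g(t) = -1 + t
S(w) = √(5 + w) (S(w) = √((-1 + 6) + w) = √(5 + w))
G(x, m) = 58 (G(x, m) = -6 + (-8)² = -6 + 64 = 58)
(-3139 - 122)/(G(24, S(-1)) + 1953) = (-3139 - 122)/(58 + 1953) = -3261/2011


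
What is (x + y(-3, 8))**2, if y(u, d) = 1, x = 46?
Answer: 2209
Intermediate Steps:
(x + y(-3, 8))**2 = (46 + 1)**2 = 47**2 = 2209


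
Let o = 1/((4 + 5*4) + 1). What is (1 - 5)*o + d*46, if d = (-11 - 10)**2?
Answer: 507146/25 ≈ 20286.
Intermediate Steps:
o = 1/25 (o = 1/((4 + 20) + 1) = 1/(24 + 1) = 1/25 ≈ 0.040000)
d = 441 (d = (-21)**2 = 441)
(1 - 5)*o + d*46 = (1 - 5)*(1/25) + 441*46 = -4*1/25 + 20286 = -4/25 + 20286 = 507146/25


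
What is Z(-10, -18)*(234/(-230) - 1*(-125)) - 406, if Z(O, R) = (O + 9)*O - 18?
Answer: -160754/115 ≈ -1397.9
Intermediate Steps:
Z(O, R) = -18 + O*(9 + O) (Z(O, R) = (9 + O)*O - 18 = O*(9 + O) - 18 = -18 + O*(9 + O))
Z(-10, -18)*(234/(-230) - 1*(-125)) - 406 = (-18 + (-10)² + 9*(-10))*(234/(-230) - 1*(-125)) - 406 = (-18 + 100 - 90)*(234*(-1/230) + 125) - 406 = -8*(-117/115 + 125) - 406 = -8*14258/115 - 406 = -114064/115 - 406 = -160754/115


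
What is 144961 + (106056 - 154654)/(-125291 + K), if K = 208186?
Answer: 12016493497/82895 ≈ 1.4496e+5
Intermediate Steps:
144961 + (106056 - 154654)/(-125291 + K) = 144961 + (106056 - 154654)/(-125291 + 208186) = 144961 - 48598/82895 = 12016493497/82895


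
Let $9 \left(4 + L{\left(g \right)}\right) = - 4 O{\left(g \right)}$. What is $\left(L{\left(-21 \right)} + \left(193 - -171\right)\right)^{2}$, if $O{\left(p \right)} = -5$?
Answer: $\frac{10627600}{81} \approx 1.3121 \cdot 10^{5}$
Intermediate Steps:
$L{\left(g \right)} = - \frac{16}{9}$ ($L{\left(g \right)} = -4 + \frac{\left(-4\right) \left(-5\right)}{9} = -4 + \frac{1}{9} \cdot 20 = -4 + \frac{20}{9} = - \frac{16}{9}$)
$\left(L{\left(-21 \right)} + \left(193 - -171\right)\right)^{2} = \left(- \frac{16}{9} + \left(193 - -171\right)\right)^{2} = \left(- \frac{16}{9} + \left(193 + 171\right)\right)^{2} = \left(- \frac{16}{9} + 364\right)^{2} = \left(\frac{3260}{9}\right)^{2} = \frac{10627600}{81}$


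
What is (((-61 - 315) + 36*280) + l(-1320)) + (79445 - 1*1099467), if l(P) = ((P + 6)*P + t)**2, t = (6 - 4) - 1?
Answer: 3008423329043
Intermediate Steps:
t = 1 (t = 2 - 1 = 1)
l(P) = (1 + P*(6 + P))**2 (l(P) = ((P + 6)*P + 1)**2 = ((6 + P)*P + 1)**2 = (P*(6 + P) + 1)**2 = (1 + P*(6 + P))**2)
(((-61 - 315) + 36*280) + l(-1320)) + (79445 - 1*1099467) = (((-61 - 315) + 36*280) + (1 + (-1320)**2 + 6*(-1320))**2) + (79445 - 1*1099467) = ((-376 + 10080) + (1 + 1742400 - 7920)**2) + (79445 - 1099467) = (9704 + 1734481**2) - 1020022 = (9704 + 3008424339361) - 1020022 = 3008424349065 - 1020022 = 3008423329043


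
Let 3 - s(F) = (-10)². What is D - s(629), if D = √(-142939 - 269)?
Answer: 97 + 18*I*√442 ≈ 97.0 + 378.43*I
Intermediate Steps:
s(F) = -97 (s(F) = 3 - 1*(-10)² = 3 - 1*100 = 3 - 100 = -97)
D = 18*I*√442 (D = √(-143208) = 18*I*√442 ≈ 378.43*I)
D - s(629) = 18*I*√442 - 1*(-97) = 18*I*√442 + 97 = 97 + 18*I*√442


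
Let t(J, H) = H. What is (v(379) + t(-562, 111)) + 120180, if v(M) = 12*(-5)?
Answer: 120231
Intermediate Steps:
v(M) = -60
(v(379) + t(-562, 111)) + 120180 = (-60 + 111) + 120180 = 51 + 120180 = 120231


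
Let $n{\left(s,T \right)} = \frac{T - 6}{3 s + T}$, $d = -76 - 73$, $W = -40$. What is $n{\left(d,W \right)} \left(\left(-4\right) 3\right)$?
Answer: $- \frac{552}{487} \approx -1.1335$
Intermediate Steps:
$d = -149$ ($d = -76 - 73 = -149$)
$n{\left(s,T \right)} = \frac{-6 + T}{T + 3 s}$
$n{\left(d,W \right)} \left(\left(-4\right) 3\right) = \frac{-6 - 40}{-40 + 3 \left(-149\right)} \left(\left(-4\right) 3\right) = \frac{1}{-40 - 447} \left(-46\right) \left(-12\right) = \frac{1}{-487} \left(-46\right) \left(-12\right) = \left(- \frac{1}{487}\right) \left(-46\right) \left(-12\right) = \frac{46}{487} \left(-12\right) = - \frac{552}{487}$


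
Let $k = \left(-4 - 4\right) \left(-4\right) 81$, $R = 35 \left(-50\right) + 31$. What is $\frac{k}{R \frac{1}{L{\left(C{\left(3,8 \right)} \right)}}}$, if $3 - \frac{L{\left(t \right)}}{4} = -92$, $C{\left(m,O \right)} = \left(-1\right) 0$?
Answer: $- \frac{109440}{191} \approx -572.98$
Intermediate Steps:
$R = -1719$ ($R = -1750 + 31 = -1719$)
$C{\left(m,O \right)} = 0$
$L{\left(t \right)} = 380$ ($L{\left(t \right)} = 12 - -368 = 12 + 368 = 380$)
$k = 2592$ ($k = \left(-8\right) \left(-4\right) 81 = 32 \cdot 81 = 2592$)
$\frac{k}{R \frac{1}{L{\left(C{\left(3,8 \right)} \right)}}} = \frac{2592}{\left(-1719\right) \frac{1}{380}} = \frac{2592}{- \frac{1719}{380}} = 2592 \left(- \frac{380}{1719}\right) = - \frac{109440}{191}$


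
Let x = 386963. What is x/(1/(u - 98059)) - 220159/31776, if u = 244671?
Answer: 1802761133236097/31776 ≈ 5.6733e+10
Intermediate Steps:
x/(1/(u - 98059)) - 220159/31776 = 386963/(1/(244671 - 98059)) - 220159/31776 = 386963/(1/146612) - 220159*1/31776 = 386963/(1/146612) - 220159/31776 = 386963*146612 - 220159/31776 = 56733419356 - 220159/31776 = 1802761133236097/31776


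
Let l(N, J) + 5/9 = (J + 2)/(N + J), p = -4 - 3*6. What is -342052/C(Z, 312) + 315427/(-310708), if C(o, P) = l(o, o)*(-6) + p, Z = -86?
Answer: 6854510496821/432816244 ≈ 15837.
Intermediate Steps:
p = -22 (p = -4 - 18 = -22)
l(N, J) = -5/9 + (2 + J)/(J + N) (l(N, J) = -5/9 + (J + 2)/(N + J) = -5/9 + (2 + J)/(J + N))
C(o, P) = -22 - (18 - o)/(3*o) (C(o, P) = ((18 - 5*o + 4*o)/(9*(o + o)))*(-6) - 22 = ((18 - o)/(9*((2*o))))*(-6) - 22 = ((1/(2*o))*(18 - o)/9)*(-6) - 22 = ((18 - o)/(18*o))*(-6) - 22 = -(18 - o)/(3*o) - 22 = -22 - (18 - o)/(3*o))
-342052/C(Z, 312) + 315427/(-310708) = -342052/(-65/3 - 6/(-86)) + 315427/(-310708) = -342052/(-65/3 - 6*(-1/86)) + 315427*(-1/310708) = -342052/(-65/3 + 3/43) - 315427/310708 = -342052/(-2786/129) - 315427/310708 = -342052*(-129/2786) - 315427/310708 = 22062354/1393 - 315427/310708 = 6854510496821/432816244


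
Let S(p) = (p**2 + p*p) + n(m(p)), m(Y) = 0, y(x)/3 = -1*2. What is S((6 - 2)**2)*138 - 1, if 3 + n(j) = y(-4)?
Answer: 69413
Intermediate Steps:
y(x) = -6 (y(x) = 3*(-1*2) = 3*(-2) = -6)
n(j) = -9 (n(j) = -3 - 6 = -9)
S(p) = -9 + 2*p**2 (S(p) = (p**2 + p*p) - 9 = (p**2 + p**2) - 9 = 2*p**2 - 9 = -9 + 2*p**2)
S((6 - 2)**2)*138 - 1 = (-9 + 2*((6 - 2)**2)**2)*138 - 1 = (-9 + 2*(4**2)**2)*138 - 1 = (-9 + 2*16**2)*138 - 1 = (-9 + 2*256)*138 - 1 = (-9 + 512)*138 - 1 = 503*138 - 1 = 69414 - 1 = 69413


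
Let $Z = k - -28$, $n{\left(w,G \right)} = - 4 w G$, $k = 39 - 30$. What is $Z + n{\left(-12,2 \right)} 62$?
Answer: $5989$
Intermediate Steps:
$k = 9$
$n{\left(w,G \right)} = - 4 G w$
$Z = 37$ ($Z = 9 - -28 = 9 + 28 = 37$)
$Z + n{\left(-12,2 \right)} 62 = 37 + \left(-4\right) 2 \left(-12\right) 62 = 37 + 96 \cdot 62 = 37 + 5952 = 5989$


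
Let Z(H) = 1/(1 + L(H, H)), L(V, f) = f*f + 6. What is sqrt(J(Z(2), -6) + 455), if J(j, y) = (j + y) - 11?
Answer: sqrt(53009)/11 ≈ 20.931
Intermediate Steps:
L(V, f) = 6 + f**2 (L(V, f) = f**2 + 6 = 6 + f**2)
Z(H) = 1/(7 + H**2) (Z(H) = 1/(1 + (6 + H**2)) = 1/(7 + H**2))
J(j, y) = -11 + j + y
sqrt(J(Z(2), -6) + 455) = sqrt((-11 + 1/(7 + 2**2) - 6) + 455) = sqrt((-11 + 1/(7 + 4) - 6) + 455) = sqrt((-11 + 1/11 - 6) + 455) = sqrt(-186/11 + 455) = sqrt(4819/11) = sqrt(53009)/11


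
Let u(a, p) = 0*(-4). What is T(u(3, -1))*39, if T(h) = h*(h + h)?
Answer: 0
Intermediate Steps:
u(a, p) = 0
T(h) = 2*h² (T(h) = h*(2*h) = 2*h²)
T(u(3, -1))*39 = (2*0²)*39 = (2*0)*39 = 0*39 = 0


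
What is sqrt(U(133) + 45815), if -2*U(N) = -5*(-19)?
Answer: sqrt(183070)/2 ≈ 213.93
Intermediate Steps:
U(N) = -95/2 (U(N) = -(-5)*(-19)/2 = -1/2*95 = -95/2)
sqrt(U(133) + 45815) = sqrt(-95/2 + 45815) = sqrt(91535/2) = sqrt(183070)/2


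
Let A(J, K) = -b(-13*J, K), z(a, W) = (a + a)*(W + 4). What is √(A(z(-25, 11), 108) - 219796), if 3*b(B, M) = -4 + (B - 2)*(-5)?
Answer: 2*I*√50887 ≈ 451.16*I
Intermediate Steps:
b(B, M) = 2 - 5*B/3 (b(B, M) = (-4 + (B - 2)*(-5))/3 = (-4 + (-2 + B)*(-5))/3 = (-4 + (10 - 5*B))/3 = (6 - 5*B)/3 = 2 - 5*B/3)
z(a, W) = 2*a*(4 + W) (z(a, W) = (2*a)*(4 + W) = 2*a*(4 + W))
A(J, K) = -2 - 65*J/3 (A(J, K) = -(2 - (-65)*J/3) = -(2 + 65*J/3) = -2 - 65*J/3)
√(A(z(-25, 11), 108) - 219796) = √((-2 - 130*(-25)*(4 + 11)/3) - 219796) = √((-2 - 130*(-25)*15/3) - 219796) = √((-2 - 65/3*(-750)) - 219796) = √((-2 + 16250) - 219796) = √(16248 - 219796) = √(-203548) = 2*I*√50887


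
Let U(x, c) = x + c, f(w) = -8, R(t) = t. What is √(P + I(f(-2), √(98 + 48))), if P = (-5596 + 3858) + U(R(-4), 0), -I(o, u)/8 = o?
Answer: I*√1678 ≈ 40.963*I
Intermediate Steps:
I(o, u) = -8*o
U(x, c) = c + x
P = -1742 (P = (-5596 + 3858) + (0 - 4) = -1738 - 4 = -1742)
√(P + I(f(-2), √(98 + 48))) = √(-1742 - 8*(-8)) = √(-1742 + 64) = √(-1678) = I*√1678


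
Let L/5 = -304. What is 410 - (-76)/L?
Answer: 8199/20 ≈ 409.95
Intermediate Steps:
L = -1520 (L = 5*(-304) = -1520)
410 - (-76)/L = 410 - (-76)/(-1520) = 410 - (-76)*(-1)/1520 = 410 - 1*1/20 = 410 - 1/20 = 8199/20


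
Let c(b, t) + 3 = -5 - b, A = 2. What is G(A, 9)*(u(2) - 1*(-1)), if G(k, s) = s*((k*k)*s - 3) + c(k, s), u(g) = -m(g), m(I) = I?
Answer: -287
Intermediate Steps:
c(b, t) = -8 - b (c(b, t) = -3 + (-5 - b) = -8 - b)
u(g) = -g
G(k, s) = -8 - k + s*(-3 + s*k**2) (G(k, s) = s*((k*k)*s - 3) + (-8 - k) = s*(k**2*s - 3) + (-8 - k) = s*(s*k**2 - 3) + (-8 - k) = s*(-3 + s*k**2) + (-8 - k) = -8 - k + s*(-3 + s*k**2))
G(A, 9)*(u(2) - 1*(-1)) = (-8 - 1*2 - 3*9 + 2**2*9**2)*(-1*2 - 1*(-1)) = (-8 - 2 - 27 + 4*81)*(-2 + 1) = (-8 - 2 - 27 + 324)*(-1) = 287*(-1) = -287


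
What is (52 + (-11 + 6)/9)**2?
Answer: 214369/81 ≈ 2646.5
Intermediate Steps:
(52 + (-11 + 6)/9)**2 = (52 + (1/9)*(-5))**2 = (52 - 5/9)**2 = (463/9)**2 = 214369/81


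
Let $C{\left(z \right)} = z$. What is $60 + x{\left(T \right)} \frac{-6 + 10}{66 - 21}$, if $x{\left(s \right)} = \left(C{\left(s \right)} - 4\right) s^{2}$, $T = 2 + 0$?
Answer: $\frac{2668}{45} \approx 59.289$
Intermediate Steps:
$T = 2$
$x{\left(s \right)} = s^{2} \left(-4 + s\right)$ ($x{\left(s \right)} = \left(s - 4\right) s^{2} = \left(-4 + s\right) s^{2} = s^{2} \left(-4 + s\right)$)
$60 + x{\left(T \right)} \frac{-6 + 10}{66 - 21} = 60 + 2^{2} \left(-4 + 2\right) \frac{-6 + 10}{66 - 21} = 60 + 4 \left(-2\right) \frac{4}{45} = 60 - 8 \cdot 4 \cdot \frac{1}{45} = 60 - \frac{32}{45} = \frac{2668}{45}$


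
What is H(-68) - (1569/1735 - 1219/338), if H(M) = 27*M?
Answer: -1075100837/586430 ≈ -1833.3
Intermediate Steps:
H(-68) - (1569/1735 - 1219/338) = 27*(-68) - (1569/1735 - 1219/338) = -1836 - (1569*(1/1735) - 1219*1/338) = -1836 - (1569/1735 - 1219/338) = -1836 - 1*(-1584643/586430) = -1836 + 1584643/586430 = -1075100837/586430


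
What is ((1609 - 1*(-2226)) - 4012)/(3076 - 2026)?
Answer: -59/350 ≈ -0.16857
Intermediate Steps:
((1609 - 1*(-2226)) - 4012)/(3076 - 2026) = ((1609 + 2226) - 4012)/1050 = (3835 - 4012)*(1/1050) = -177*1/1050 = -59/350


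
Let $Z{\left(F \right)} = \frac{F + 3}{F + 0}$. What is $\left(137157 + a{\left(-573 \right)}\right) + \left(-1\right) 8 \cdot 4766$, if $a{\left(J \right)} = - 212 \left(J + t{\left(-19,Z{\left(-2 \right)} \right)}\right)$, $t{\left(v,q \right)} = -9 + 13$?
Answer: $219657$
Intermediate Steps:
$Z{\left(F \right)} = \frac{3 + F}{F}$
$t{\left(v,q \right)} = 4$
$a{\left(J \right)} = -848 - 212 J$ ($a{\left(J \right)} = - 212 \left(J + 4\right) = - 212 \left(4 + J\right) = -848 - 212 J$)
$\left(137157 + a{\left(-573 \right)}\right) + \left(-1\right) 8 \cdot 4766 = \left(137157 - -120628\right) + \left(-1\right) 8 \cdot 4766 = \left(137157 + \left(-848 + 121476\right)\right) - 38128 = \left(137157 + 120628\right) - 38128 = 257785 - 38128 = 219657$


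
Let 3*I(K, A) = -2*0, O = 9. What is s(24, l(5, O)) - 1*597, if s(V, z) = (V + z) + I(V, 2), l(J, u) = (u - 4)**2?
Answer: -548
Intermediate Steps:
I(K, A) = 0 (I(K, A) = (-2*0)/3 = (1/3)*0 = 0)
l(J, u) = (-4 + u)**2
s(V, z) = V + z (s(V, z) = (V + z) + 0 = V + z)
s(24, l(5, O)) - 1*597 = (24 + (-4 + 9)**2) - 1*597 = (24 + 5**2) - 597 = (24 + 25) - 597 = 49 - 597 = -548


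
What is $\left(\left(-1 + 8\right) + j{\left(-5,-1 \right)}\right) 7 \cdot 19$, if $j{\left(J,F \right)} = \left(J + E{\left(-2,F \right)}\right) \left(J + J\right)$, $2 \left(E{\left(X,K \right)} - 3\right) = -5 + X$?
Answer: $8246$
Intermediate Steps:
$E{\left(X,K \right)} = \frac{1}{2} + \frac{X}{2}$ ($E{\left(X,K \right)} = 3 + \frac{-5 + X}{2} = 3 + \left(- \frac{5}{2} + \frac{X}{2}\right) = \frac{1}{2} + \frac{X}{2}$)
$j{\left(J,F \right)} = 2 J \left(- \frac{1}{2} + J\right)$ ($j{\left(J,F \right)} = \left(J + \left(\frac{1}{2} + \frac{1}{2} \left(-2\right)\right)\right) \left(J + J\right) = \left(J + \left(\frac{1}{2} - 1\right)\right) 2 J = \left(J - \frac{1}{2}\right) 2 J = \left(- \frac{1}{2} + J\right) 2 J = 2 J \left(- \frac{1}{2} + J\right)$)
$\left(\left(-1 + 8\right) + j{\left(-5,-1 \right)}\right) 7 \cdot 19 = \left(\left(-1 + 8\right) - 5 \left(-1 + 2 \left(-5\right)\right)\right) 7 \cdot 19 = \left(7 - 5 \left(-1 - 10\right)\right) 7 \cdot 19 = \left(7 - -55\right) 7 \cdot 19 = \left(7 + 55\right) 7 \cdot 19 = 62 \cdot 7 \cdot 19 = 434 \cdot 19 = 8246$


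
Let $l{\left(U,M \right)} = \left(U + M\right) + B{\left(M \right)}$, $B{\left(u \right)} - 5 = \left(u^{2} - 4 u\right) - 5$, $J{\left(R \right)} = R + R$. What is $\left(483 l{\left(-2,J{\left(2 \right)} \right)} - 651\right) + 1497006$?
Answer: $1497321$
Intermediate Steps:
$J{\left(R \right)} = 2 R$
$B{\left(u \right)} = u^{2} - 4 u$ ($B{\left(u \right)} = 5 - \left(5 - u^{2} + 4 u\right) = u^{2} - 4 u$)
$l{\left(U,M \right)} = M + U + M \left(-4 + M\right)$ ($l{\left(U,M \right)} = \left(U + M\right) + M \left(-4 + M\right) = \left(M + U\right) + M \left(-4 + M\right) = M + U + M \left(-4 + M\right)$)
$\left(483 l{\left(-2,J{\left(2 \right)} \right)} - 651\right) + 1497006 = \left(483 \left(2 \cdot 2 - 2 + 2 \cdot 2 \left(-4 + 2 \cdot 2\right)\right) - 651\right) + 1497006 = \left(483 \left(4 - 2 + 4 \left(-4 + 4\right)\right) - 651\right) + 1497006 = \left(483 \left(4 - 2 + 4 \cdot 0\right) - 651\right) + 1497006 = \left(483 \left(4 - 2 + 0\right) - 651\right) + 1497006 = \left(483 \cdot 2 - 651\right) + 1497006 = \left(966 - 651\right) + 1497006 = 315 + 1497006 = 1497321$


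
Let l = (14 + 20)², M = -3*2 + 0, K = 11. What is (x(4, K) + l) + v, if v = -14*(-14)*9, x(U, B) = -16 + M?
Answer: 2898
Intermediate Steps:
M = -6 (M = -6 + 0 = -6)
l = 1156 (l = 34² = 1156)
x(U, B) = -22 (x(U, B) = -16 - 6 = -22)
v = 1764 (v = 196*9 = 1764)
(x(4, K) + l) + v = (-22 + 1156) + 1764 = 1134 + 1764 = 2898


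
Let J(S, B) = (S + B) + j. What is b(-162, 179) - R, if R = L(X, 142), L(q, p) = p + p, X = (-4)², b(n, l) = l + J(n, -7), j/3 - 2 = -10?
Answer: -298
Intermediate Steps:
j = -24 (j = 6 + 3*(-10) = 6 - 30 = -24)
J(S, B) = -24 + B + S (J(S, B) = (S + B) - 24 = (B + S) - 24 = -24 + B + S)
b(n, l) = -31 + l + n (b(n, l) = l + (-24 - 7 + n) = l + (-31 + n) = -31 + l + n)
X = 16
L(q, p) = 2*p
R = 284 (R = 2*142 = 284)
b(-162, 179) - R = (-31 + 179 - 162) - 1*284 = -14 - 284 = -298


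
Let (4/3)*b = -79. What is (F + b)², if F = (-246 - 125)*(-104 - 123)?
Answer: 113320430161/16 ≈ 7.0825e+9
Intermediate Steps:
b = -237/4 (b = (¾)*(-79) = -237/4 ≈ -59.250)
F = 84217 (F = -371*(-227) = 84217)
(F + b)² = (84217 - 237/4)² = (336631/4)² = 113320430161/16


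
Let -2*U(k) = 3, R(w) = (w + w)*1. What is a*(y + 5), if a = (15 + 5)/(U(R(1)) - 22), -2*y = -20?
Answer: -600/47 ≈ -12.766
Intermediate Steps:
R(w) = 2*w (R(w) = (2*w)*1 = 2*w)
y = 10 (y = -½*(-20) = 10)
U(k) = -3/2 (U(k) = -½*3 = -3/2)
a = -40/47 (a = (15 + 5)/(-3/2 - 22) = 20/(-47/2) = 20*(-2/47) = -40/47 ≈ -0.85106)
a*(y + 5) = -40*(10 + 5)/47 = -40/47*15 = -600/47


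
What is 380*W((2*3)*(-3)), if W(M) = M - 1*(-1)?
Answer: -6460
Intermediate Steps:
W(M) = 1 + M (W(M) = M + 1 = 1 + M)
380*W((2*3)*(-3)) = 380*(1 + (2*3)*(-3)) = 380*(1 + 6*(-3)) = 380*(1 - 18) = 380*(-17) = -6460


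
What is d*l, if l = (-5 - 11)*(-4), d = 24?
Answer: 1536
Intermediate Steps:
l = 64 (l = -16*(-4) = 64)
d*l = 24*64 = 1536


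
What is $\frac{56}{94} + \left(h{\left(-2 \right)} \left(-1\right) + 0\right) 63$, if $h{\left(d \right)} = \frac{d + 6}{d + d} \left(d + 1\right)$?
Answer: $- \frac{2933}{47} \approx -62.404$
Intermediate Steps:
$h{\left(d \right)} = \frac{\left(1 + d\right) \left(6 + d\right)}{2 d}$ ($h{\left(d \right)} = \frac{6 + d}{2 d} \left(1 + d\right) = \frac{\left(1 + d\right) \left(6 + d\right)}{2 d}$)
$\frac{56}{94} + \left(h{\left(-2 \right)} \left(-1\right) + 0\right) 63 = \frac{56}{94} + \left(\frac{6 - 2 \left(7 - 2\right)}{2 \left(-2\right)} \left(-1\right) + 0\right) 63 = 56 \cdot \frac{1}{94} + \left(\frac{1}{2} \left(- \frac{1}{2}\right) \left(6 - 10\right) \left(-1\right) + 0\right) 63 = \frac{28}{47} + \left(\frac{1}{2} \left(- \frac{1}{2}\right) \left(6 - 10\right) \left(-1\right) + 0\right) 63 = \frac{28}{47} + \left(\frac{1}{2} \left(- \frac{1}{2}\right) \left(-4\right) \left(-1\right) + 0\right) 63 = \frac{28}{47} + \left(1 \left(-1\right) + 0\right) 63 = \frac{28}{47} + \left(-1 + 0\right) 63 = \frac{28}{47} - 63 = - \frac{2933}{47}$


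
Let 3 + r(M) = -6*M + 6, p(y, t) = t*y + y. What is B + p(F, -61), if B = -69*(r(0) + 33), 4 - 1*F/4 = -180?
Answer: -46644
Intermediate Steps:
F = 736 (F = 16 - 4*(-180) = 16 + 720 = 736)
p(y, t) = y + t*y
r(M) = 3 - 6*M (r(M) = -3 + (-6*M + 6) = -3 + (6 - 6*M) = 3 - 6*M)
B = -2484 (B = -69*((3 - 6*0) + 33) = -69*((3 + 0) + 33) = -69*(3 + 33) = -69*36 = -2484)
B + p(F, -61) = -2484 + 736*(1 - 61) = -2484 + 736*(-60) = -2484 - 44160 = -46644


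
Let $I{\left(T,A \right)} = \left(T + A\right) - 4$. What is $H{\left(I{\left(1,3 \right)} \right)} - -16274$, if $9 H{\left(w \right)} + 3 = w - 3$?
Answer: $\frac{48820}{3} \approx 16273.0$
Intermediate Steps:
$I{\left(T,A \right)} = -4 + A + T$ ($I{\left(T,A \right)} = \left(A + T\right) - 4 = -4 + A + T$)
$H{\left(w \right)} = - \frac{2}{3} + \frac{w}{9}$ ($H{\left(w \right)} = - \frac{1}{3} + \frac{w - 3}{9} = - \frac{1}{3} + \frac{-3 + w}{9} = - \frac{1}{3} + \left(- \frac{1}{3} + \frac{w}{9}\right) = - \frac{2}{3} + \frac{w}{9}$)
$H{\left(I{\left(1,3 \right)} \right)} - -16274 = \left(- \frac{2}{3} + \frac{-4 + 3 + 1}{9}\right) - -16274 = \left(- \frac{2}{3} + \frac{1}{9} \cdot 0\right) + 16274 = \left(- \frac{2}{3} + 0\right) + 16274 = - \frac{2}{3} + 16274 = \frac{48820}{3}$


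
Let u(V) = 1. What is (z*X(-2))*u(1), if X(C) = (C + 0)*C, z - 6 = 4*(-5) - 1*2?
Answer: -64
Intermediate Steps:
z = -16 (z = 6 + (4*(-5) - 1*2) = 6 + (-20 - 2) = 6 - 22 = -16)
X(C) = C² (X(C) = C*C = C²)
(z*X(-2))*u(1) = -16*(-2)²*1 = -16*4*1 = -64*1 = -64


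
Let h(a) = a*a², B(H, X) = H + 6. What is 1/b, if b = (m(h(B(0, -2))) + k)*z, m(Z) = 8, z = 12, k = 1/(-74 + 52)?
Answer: 11/1050 ≈ 0.010476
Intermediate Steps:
B(H, X) = 6 + H
h(a) = a³
k = -1/22 (k = 1/(-22) = -1/22 ≈ -0.045455)
b = 1050/11 (b = (8 - 1/22)*12 = (175/22)*12 = 1050/11 ≈ 95.455)
1/b = 1/(1050/11) = 11/1050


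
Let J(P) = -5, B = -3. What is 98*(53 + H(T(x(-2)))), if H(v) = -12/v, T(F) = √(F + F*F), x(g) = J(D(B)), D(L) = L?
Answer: 5194 - 588*√5/5 ≈ 4931.0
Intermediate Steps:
x(g) = -5
T(F) = √(F + F²)
98*(53 + H(T(x(-2)))) = 98*(53 - 12*√5/10) = 98*(53 - 6*√5/5) = 5194 - 588*√5/5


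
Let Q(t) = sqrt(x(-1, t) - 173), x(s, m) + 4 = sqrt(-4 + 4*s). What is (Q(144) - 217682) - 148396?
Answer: -366078 + sqrt(-177 + 2*I*sqrt(2)) ≈ -3.6608e+5 + 13.305*I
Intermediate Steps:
x(s, m) = -4 + sqrt(-4 + 4*s)
Q(t) = sqrt(-177 + 2*I*sqrt(2)) (Q(t) = sqrt((-4 + 2*sqrt(-1 - 1)) - 173) = sqrt((-4 + 2*sqrt(-2)) - 173) = sqrt((-4 + 2*(I*sqrt(2))) - 173) = sqrt((-4 + 2*I*sqrt(2)) - 173) = sqrt(-177 + 2*I*sqrt(2)))
(Q(144) - 217682) - 148396 = (sqrt(-177 + 2*I*sqrt(2)) - 217682) - 148396 = (-217682 + sqrt(-177 + 2*I*sqrt(2))) - 148396 = -366078 + sqrt(-177 + 2*I*sqrt(2))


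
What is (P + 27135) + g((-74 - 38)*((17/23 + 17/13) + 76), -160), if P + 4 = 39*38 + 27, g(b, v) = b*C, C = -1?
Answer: 11176992/299 ≈ 37381.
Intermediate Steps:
g(b, v) = -b (g(b, v) = b*(-1) = -b)
P = 1505 (P = -4 + (39*38 + 27) = -4 + (1482 + 27) = -4 + 1509 = 1505)
(P + 27135) + g((-74 - 38)*((17/23 + 17/13) + 76), -160) = (1505 + 27135) - (-74 - 38)*((17/23 + 17/13) + 76) = 28640 - (-112)*((17*(1/23) + 17*(1/13)) + 76) = 28640 - (-112)*((17/23 + 17/13) + 76) = 28640 - (-112)*(612/299 + 76) = 28640 - (-112)*23336/299 = 28640 - 1*(-2613632/299) = 28640 + 2613632/299 = 11176992/299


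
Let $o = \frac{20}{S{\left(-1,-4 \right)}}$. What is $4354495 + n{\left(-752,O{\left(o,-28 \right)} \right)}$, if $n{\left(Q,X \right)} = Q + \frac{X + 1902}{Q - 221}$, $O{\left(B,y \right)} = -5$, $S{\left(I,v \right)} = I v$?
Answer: $\frac{605170006}{139} \approx 4.3537 \cdot 10^{6}$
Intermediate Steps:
$o = 5$ ($o = \frac{20}{\left(-1\right) \left(-4\right)} = \frac{20}{4} = 20 \cdot \frac{1}{4} = 5$)
$n{\left(Q,X \right)} = Q + \frac{1902 + X}{-221 + Q}$
$4354495 + n{\left(-752,O{\left(o,-28 \right)} \right)} = 4354495 + \frac{1902 - 5 + \left(-752\right)^{2} - -166192}{-221 - 752} = 4354495 + \frac{1902 - 5 + 565504 + 166192}{-973} = 4354495 - \frac{104799}{139} = \frac{605170006}{139}$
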